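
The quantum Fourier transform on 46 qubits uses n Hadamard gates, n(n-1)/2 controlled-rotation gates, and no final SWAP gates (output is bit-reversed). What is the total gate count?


Hadamard gates: 46
Controlled rotations: n*(n-1)/2 = 46*45/2 = 1035
SWAP gates: 0 (omitted)
Total = 46 + 1035
= 1081

1081


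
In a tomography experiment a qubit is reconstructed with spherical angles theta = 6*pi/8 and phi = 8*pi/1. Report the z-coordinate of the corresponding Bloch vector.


theta = 2.3562, phi = 25.1327
r_z = cos(theta) = -0.7071

-0.7071


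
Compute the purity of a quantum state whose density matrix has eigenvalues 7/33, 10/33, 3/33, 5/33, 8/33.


tr(rho^2) = sum of eigenvalues squared
= (7/33)^2 + (10/33)^2 + (3/33)^2 + (5/33)^2 + (8/33)^2
= (49 + 100 + 9 + 25 + 64) / 1089
= 247/1089
= 0.2268

0.2268


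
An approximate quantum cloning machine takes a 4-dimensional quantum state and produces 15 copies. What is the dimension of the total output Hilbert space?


Output space = H^(tensor 15) where dim(H) = 4
dim = 4^15
= 16 (after 2 factors)
= 64 (after 3 factors)
= 256 (after 4 factors)
= 1024 (after 5 factors)
= 4096 (after 6 factors)
= 16384 (after 7 factors)
= 65536 (after 8 factors)
= 262144 (after 9 factors)
= 1048576 (after 10 factors)
= 4194304 (after 11 factors)
= 16777216 (after 12 factors)
= 67108864 (after 13 factors)
= 268435456 (after 14 factors)
= 1073741824 (after 15 factors)
= 1073741824

1073741824


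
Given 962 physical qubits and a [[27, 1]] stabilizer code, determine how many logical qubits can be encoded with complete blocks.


Each code block uses 27 physical qubits for 1 logical qubit(s).
Number of complete blocks = floor(962 / 27) = 35
Logical qubits = 35 * 1
= 35

35


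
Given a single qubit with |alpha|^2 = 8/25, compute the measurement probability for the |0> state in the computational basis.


|alpha|^2 = 8/25 = 0.3200
|beta|^2 = 1 - 8/25 = 17/25 = 0.6800
P(|0>) = |alpha|^2 = 0.3200

0.3200


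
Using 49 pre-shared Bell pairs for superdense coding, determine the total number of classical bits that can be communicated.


Superdense coding allows 2 classical bits per shared entangled pair.
49 pair(s) -> 2 * 49 = 98 classical bits

98


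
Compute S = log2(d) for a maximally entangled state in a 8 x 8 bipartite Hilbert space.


For a maximally entangled state in d x d:
S = log2(d) = log2(8)
= 3.0000

3.0000


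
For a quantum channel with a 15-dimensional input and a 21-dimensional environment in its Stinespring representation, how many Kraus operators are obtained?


Tracing out the environment in an orthonormal basis {|i>_E} gives Kraus operators K_i = <i|_E U |0>_E.
Number of Kraus operators = dim(H_env) = d_env
= 21

21


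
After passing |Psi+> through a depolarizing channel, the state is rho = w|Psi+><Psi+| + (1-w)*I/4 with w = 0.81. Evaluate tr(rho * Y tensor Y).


|Psi+> = (|01> + |10>)/sqrt(2)
For the pure Bell state, <Y_A Y_B> = +1 (Bell-state Pauli correlator).
The maximally-mixed part I/4 has tr(I/4 * P tensor P) = 0 for any traceless Pauli P.
So <Y_A Y_B>_rho = w * (+1) + (1 - w) * 0
= 0.81 * (+1)
= 0.8100

0.8100


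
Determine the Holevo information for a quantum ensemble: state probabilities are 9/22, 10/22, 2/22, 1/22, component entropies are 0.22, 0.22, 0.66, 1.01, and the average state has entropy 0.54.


chi = S(rho) - sum_i p_i * S(rho_i)
Weighted entropy = 9/22 * 0.22 + 10/22 * 0.22 + 2/22 * 0.66 + 1/22 * 1.01
= 0.2959
chi = 0.54 - 0.2959
= 0.2441

0.2441


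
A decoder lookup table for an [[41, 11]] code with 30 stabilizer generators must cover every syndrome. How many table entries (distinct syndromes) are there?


Each stabilizer generator gives a binary (+1 or -1) measurement outcome.
With 30 independent generators:
Total syndromes = 2^30
= 1073741824

1073741824


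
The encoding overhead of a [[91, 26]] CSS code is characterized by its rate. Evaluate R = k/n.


Code rate R = k/n
= 26/91
= 0.2857

0.2857


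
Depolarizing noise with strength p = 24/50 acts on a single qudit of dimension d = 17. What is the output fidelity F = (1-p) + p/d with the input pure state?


F = (1-p) + p/d
= (1 - 0.4800) + 0.4800/17
= 0.5200 + 0.0282
= 0.5482

0.5482


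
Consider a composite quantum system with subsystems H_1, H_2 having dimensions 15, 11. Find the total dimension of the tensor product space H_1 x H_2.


dim(H_1 x H_2) = 15 * 11
= 165

165


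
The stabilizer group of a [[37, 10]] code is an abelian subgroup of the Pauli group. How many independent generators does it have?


For an [[n,k]] stabilizer code:
Number of stabilizer generators = n - k
= 37 - 10
= 27

27


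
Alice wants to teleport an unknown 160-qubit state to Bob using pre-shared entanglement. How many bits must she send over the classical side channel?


Quantum teleportation requires 2 classical bits per qubit teleported.
160 qubit(s) -> 2 * 160 = 320 classical bits

320


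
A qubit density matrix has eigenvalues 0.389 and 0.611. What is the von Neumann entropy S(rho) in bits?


S = -p*log2(p) - (1-p)*log2(1-p)
p = 0.3890, 1-p = 0.6110
= -0.3890 * log2(0.3890) - 0.6110 * log2(0.6110)
= -(-0.5299) - (-0.4343)
= 0.9642

0.9642


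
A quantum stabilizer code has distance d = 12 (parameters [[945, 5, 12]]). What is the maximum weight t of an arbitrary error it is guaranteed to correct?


Code parameters: [[945, 5, 12]], distance d = 12.
Number of correctable errors = floor((d-1)/2)
= floor((12 - 1)/2)
= floor(11/2)
= 5

5


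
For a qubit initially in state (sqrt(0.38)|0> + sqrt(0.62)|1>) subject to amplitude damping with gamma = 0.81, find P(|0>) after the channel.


For amplitude damping with parameter gamma on state sqrt(a)|0> + sqrt(b)|1>:
alpha^2 = 0.38, beta^2 = 0.62
P(|0>) = alpha^2 + gamma * beta^2
= 0.38 + 0.81 * 0.62
= 0.38 + 0.5022
= 0.8822

0.8822


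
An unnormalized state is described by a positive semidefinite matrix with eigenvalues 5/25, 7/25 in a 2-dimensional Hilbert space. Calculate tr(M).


tr(M) = sum of eigenvalues
= 5/25 + 7/25
= 12/25
= 0.4800

0.4800


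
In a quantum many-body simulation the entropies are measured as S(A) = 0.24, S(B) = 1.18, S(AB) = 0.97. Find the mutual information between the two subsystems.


I(A:B) = S(A) + S(B) - S(AB)
= 0.24 + 1.18 - 0.97
= 0.4500

0.4500


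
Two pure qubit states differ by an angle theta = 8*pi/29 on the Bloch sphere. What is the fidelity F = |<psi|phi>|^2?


For states separated by angle theta on Bloch sphere:
F = cos^2(theta/2)
theta = 8*pi/29 = 0.8666
theta/2 = 0.4333
cos(theta/2) = 0.9076
F = 0.8237

0.8237


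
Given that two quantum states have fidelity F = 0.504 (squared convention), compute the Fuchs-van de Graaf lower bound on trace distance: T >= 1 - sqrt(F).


Fuchs-van de Graaf (squared-fidelity convention): 1 - sqrt(F) <= T <= sqrt(1 - F).
Lower bound: T >= 1 - sqrt(F)
sqrt(F) = sqrt(0.504) = 0.7099
T >= 1 - 0.7099
T >= 0.2901

0.2901


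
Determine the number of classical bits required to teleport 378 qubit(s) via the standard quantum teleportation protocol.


Quantum teleportation requires 2 classical bits per qubit teleported.
378 qubit(s) -> 2 * 378 = 756 classical bits

756


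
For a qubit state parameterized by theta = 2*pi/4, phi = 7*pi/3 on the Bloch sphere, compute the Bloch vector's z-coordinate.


theta = 1.5708, phi = 7.3304
r_z = cos(theta) = 0.0000

0.0000


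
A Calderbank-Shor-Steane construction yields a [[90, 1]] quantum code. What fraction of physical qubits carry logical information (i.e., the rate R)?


Code rate R = k/n
= 1/90
= 0.0111

0.0111


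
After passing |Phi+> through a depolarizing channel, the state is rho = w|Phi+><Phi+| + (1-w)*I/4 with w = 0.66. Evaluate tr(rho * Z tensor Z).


|Phi+> = (|00> + |11>)/sqrt(2)
For the pure Bell state, <Z_A Z_B> = +1 (Bell-state Pauli correlator).
The maximally-mixed part I/4 has tr(I/4 * P tensor P) = 0 for any traceless Pauli P.
So <Z_A Z_B>_rho = w * (+1) + (1 - w) * 0
= 0.66 * (+1)
= 0.6600

0.6600


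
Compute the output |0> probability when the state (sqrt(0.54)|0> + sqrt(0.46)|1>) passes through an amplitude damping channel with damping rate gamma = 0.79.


For amplitude damping with parameter gamma on state sqrt(a)|0> + sqrt(b)|1>:
alpha^2 = 0.54, beta^2 = 0.46
P(|0>) = alpha^2 + gamma * beta^2
= 0.54 + 0.79 * 0.46
= 0.54 + 0.3634
= 0.9034

0.9034


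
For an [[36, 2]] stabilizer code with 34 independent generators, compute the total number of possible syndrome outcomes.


Each stabilizer generator gives a binary (+1 or -1) measurement outcome.
With 34 independent generators:
Total syndromes = 2^34
= 17179869184

17179869184


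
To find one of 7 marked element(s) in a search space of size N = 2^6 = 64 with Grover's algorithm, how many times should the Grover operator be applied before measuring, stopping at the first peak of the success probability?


After j Grover iterations the success probability is P(j) = sin^2((2j+1)*theta), where sin(theta) = sqrt(k/N).
N = 2^6 = 64, k = 7
sin(theta) = sqrt(k/N) = 0.3307189139
theta = arcsin(sqrt(k/N)) = 0.3370652533 rad
P(j) reaches its first maximum when (2j+1)*theta is as close as possible to pi/2, i.e. j = round(pi/(4*theta) - 1/2).
pi/(4*theta) - 1/2 = 1.8301
(For comparison, the common estimate pi/4 * sqrt(N/k) = 2.3748; the exact maximiser is used here.)
Optimal iterations = 2

2


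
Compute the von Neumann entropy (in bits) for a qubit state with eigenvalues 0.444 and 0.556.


S = -p*log2(p) - (1-p)*log2(1-p)
p = 0.4440, 1-p = 0.5560
= -0.4440 * log2(0.4440) - 0.5560 * log2(0.5560)
= -(-0.5201) - (-0.4708)
= 0.9909

0.9909


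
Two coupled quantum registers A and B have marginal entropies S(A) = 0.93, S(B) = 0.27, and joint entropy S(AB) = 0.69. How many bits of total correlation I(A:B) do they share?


I(A:B) = S(A) + S(B) - S(AB)
= 0.93 + 0.27 - 0.69
= 0.5100

0.5100


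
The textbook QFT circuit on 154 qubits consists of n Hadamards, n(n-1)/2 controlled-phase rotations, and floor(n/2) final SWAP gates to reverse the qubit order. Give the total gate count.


Hadamard gates: 154
Controlled rotations: n*(n-1)/2 = 154*153/2 = 11781
SWAP gates: floor(n/2) = floor(154/2) = 77
Total = 154 + 11781 + 77
= 12012

12012


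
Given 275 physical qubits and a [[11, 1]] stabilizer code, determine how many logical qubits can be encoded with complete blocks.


Each code block uses 11 physical qubits for 1 logical qubit(s).
Number of complete blocks = floor(275 / 11) = 25
Logical qubits = 25 * 1
= 25

25


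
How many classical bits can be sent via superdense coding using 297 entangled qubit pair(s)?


Superdense coding allows 2 classical bits per shared entangled pair.
297 pair(s) -> 2 * 297 = 594 classical bits

594


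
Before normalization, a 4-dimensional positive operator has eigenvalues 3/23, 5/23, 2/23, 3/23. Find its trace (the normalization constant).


tr(M) = sum of eigenvalues
= 3/23 + 5/23 + 2/23 + 3/23
= 13/23
= 0.5652

0.5652


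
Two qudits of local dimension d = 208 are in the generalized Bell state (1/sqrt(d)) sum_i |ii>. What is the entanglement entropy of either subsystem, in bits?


For a maximally entangled state in d x d:
S = log2(d) = log2(208)
= 7.7004

7.7004


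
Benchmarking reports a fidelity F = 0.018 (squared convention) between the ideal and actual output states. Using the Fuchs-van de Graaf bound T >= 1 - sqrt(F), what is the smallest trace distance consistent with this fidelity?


Fuchs-van de Graaf (squared-fidelity convention): 1 - sqrt(F) <= T <= sqrt(1 - F).
Lower bound: T >= 1 - sqrt(F)
sqrt(F) = sqrt(0.018) = 0.1342
T >= 1 - 0.1342
T >= 0.8658

0.8658


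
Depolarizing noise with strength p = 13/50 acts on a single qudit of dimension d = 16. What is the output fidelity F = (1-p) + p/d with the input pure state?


F = (1-p) + p/d
= (1 - 0.2600) + 0.2600/16
= 0.7400 + 0.0163
= 0.7562

0.7562


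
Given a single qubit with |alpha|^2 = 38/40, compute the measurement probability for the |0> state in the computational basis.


|alpha|^2 = 38/40 = 0.9500
|beta|^2 = 1 - 38/40 = 2/40 = 0.0500
P(|0>) = |alpha|^2 = 0.9500

0.9500


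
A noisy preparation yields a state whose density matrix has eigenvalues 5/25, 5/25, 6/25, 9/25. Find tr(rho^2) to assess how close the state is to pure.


tr(rho^2) = sum of eigenvalues squared
= (5/25)^2 + (5/25)^2 + (6/25)^2 + (9/25)^2
= (25 + 25 + 36 + 81) / 625
= 167/625
= 0.2672

0.2672


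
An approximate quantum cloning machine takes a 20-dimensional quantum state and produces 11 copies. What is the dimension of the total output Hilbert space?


Output space = H^(tensor 11) where dim(H) = 20
dim = 20^11
= 400 (after 2 factors)
= 8000 (after 3 factors)
= 160000 (after 4 factors)
= 3200000 (after 5 factors)
= 64000000 (after 6 factors)
= 1280000000 (after 7 factors)
= 25600000000 (after 8 factors)
= 512000000000 (after 9 factors)
= 10240000000000 (after 10 factors)
= 204800000000000 (after 11 factors)
= 204800000000000

204800000000000


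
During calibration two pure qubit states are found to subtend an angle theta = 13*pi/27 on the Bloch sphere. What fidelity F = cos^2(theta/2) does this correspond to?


For states separated by angle theta on Bloch sphere:
F = cos^2(theta/2)
theta = 13*pi/27 = 1.5126
theta/2 = 0.7563
cos(theta/2) = 0.7274
F = 0.5291

0.5291


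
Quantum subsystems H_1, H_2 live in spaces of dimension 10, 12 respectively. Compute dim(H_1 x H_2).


dim(H_1 x H_2) = 10 * 12
= 120

120


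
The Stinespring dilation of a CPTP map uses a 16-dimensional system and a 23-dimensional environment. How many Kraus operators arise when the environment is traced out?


Tracing out the environment in an orthonormal basis {|i>_E} gives Kraus operators K_i = <i|_E U |0>_E.
Number of Kraus operators = dim(H_env) = d_env
= 23

23


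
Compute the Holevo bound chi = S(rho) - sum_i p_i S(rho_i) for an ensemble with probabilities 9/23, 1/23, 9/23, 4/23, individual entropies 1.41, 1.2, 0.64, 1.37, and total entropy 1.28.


chi = S(rho) - sum_i p_i * S(rho_i)
Weighted entropy = 9/23 * 1.41 + 1/23 * 1.2 + 9/23 * 0.64 + 4/23 * 1.37
= 1.0926
chi = 1.28 - 1.0926
= 0.1874

0.1874


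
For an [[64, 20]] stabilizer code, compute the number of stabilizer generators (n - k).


For an [[n,k]] stabilizer code:
Number of stabilizer generators = n - k
= 64 - 20
= 44

44


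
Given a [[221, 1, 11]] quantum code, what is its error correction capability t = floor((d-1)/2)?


Code parameters: [[221, 1, 11]], distance d = 11.
Number of correctable errors = floor((d-1)/2)
= floor((11 - 1)/2)
= floor(10/2)
= 5

5


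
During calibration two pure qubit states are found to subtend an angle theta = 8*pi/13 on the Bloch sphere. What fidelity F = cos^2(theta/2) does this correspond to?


For states separated by angle theta on Bloch sphere:
F = cos^2(theta/2)
theta = 8*pi/13 = 1.9333
theta/2 = 0.9666
cos(theta/2) = 0.5681
F = 0.3227

0.3227


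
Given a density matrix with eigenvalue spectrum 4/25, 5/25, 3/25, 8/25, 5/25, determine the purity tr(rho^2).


tr(rho^2) = sum of eigenvalues squared
= (4/25)^2 + (5/25)^2 + (3/25)^2 + (8/25)^2 + (5/25)^2
= (16 + 25 + 9 + 64 + 25) / 625
= 139/625
= 0.2224

0.2224


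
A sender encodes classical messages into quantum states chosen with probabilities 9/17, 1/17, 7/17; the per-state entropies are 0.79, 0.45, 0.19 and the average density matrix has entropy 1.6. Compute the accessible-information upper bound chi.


chi = S(rho) - sum_i p_i * S(rho_i)
Weighted entropy = 9/17 * 0.79 + 1/17 * 0.45 + 7/17 * 0.19
= 0.5229
chi = 1.6 - 0.5229
= 1.0771

1.0771


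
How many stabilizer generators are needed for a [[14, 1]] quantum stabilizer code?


For an [[n,k]] stabilizer code:
Number of stabilizer generators = n - k
= 14 - 1
= 13

13


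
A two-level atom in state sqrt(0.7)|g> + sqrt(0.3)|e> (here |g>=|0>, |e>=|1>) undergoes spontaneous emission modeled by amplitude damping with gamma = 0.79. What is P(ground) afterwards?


For amplitude damping with parameter gamma on state sqrt(a)|0> + sqrt(b)|1>:
alpha^2 = 0.7, beta^2 = 0.3
P(|0>) = alpha^2 + gamma * beta^2
= 0.7 + 0.79 * 0.3
= 0.7 + 0.2370
= 0.9370

0.9370


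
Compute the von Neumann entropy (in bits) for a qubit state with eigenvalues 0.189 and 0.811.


S = -p*log2(p) - (1-p)*log2(1-p)
p = 0.1890, 1-p = 0.8110
= -0.1890 * log2(0.1890) - 0.8110 * log2(0.8110)
= -(-0.4543) - (-0.2451)
= 0.6994

0.6994


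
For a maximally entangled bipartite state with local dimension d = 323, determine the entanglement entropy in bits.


For a maximally entangled state in d x d:
S = log2(d) = log2(323)
= 8.3354

8.3354


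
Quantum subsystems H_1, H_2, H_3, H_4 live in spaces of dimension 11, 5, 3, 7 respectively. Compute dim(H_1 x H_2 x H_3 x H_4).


dim(H_1 x H_2 x H_3 x H_4) = 11 * 5 * 3 * 7
= 55 * 3 * 7
= 165 * 7
= 1155

1155


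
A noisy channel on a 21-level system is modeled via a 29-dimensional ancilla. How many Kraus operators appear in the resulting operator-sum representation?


Tracing out the environment in an orthonormal basis {|i>_E} gives Kraus operators K_i = <i|_E U |0>_E.
Number of Kraus operators = dim(H_env) = d_env
= 29

29


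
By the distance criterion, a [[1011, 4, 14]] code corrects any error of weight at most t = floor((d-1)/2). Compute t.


Code parameters: [[1011, 4, 14]], distance d = 14.
Number of correctable errors = floor((d-1)/2)
= floor((14 - 1)/2)
= floor(13/2)
= 6

6


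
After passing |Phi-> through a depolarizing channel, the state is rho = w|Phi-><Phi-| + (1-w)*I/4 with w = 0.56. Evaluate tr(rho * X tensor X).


|Phi-> = (|00> - |11>)/sqrt(2)
For the pure Bell state, <X_A X_B> = -1 (Bell-state Pauli correlator).
The maximally-mixed part I/4 has tr(I/4 * P tensor P) = 0 for any traceless Pauli P.
So <X_A X_B>_rho = w * (-1) + (1 - w) * 0
= 0.56 * (-1)
= -0.5600

-0.5600


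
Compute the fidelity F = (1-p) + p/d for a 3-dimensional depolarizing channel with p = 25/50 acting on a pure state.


F = (1-p) + p/d
= (1 - 0.5000) + 0.5000/3
= 0.5000 + 0.1667
= 0.6667

0.6667


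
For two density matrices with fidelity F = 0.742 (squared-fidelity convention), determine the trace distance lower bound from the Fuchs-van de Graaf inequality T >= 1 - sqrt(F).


Fuchs-van de Graaf (squared-fidelity convention): 1 - sqrt(F) <= T <= sqrt(1 - F).
Lower bound: T >= 1 - sqrt(F)
sqrt(F) = sqrt(0.742) = 0.8614
T >= 1 - 0.8614
T >= 0.1386

0.1386


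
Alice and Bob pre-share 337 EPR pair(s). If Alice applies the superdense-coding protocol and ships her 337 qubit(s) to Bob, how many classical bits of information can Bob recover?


Superdense coding allows 2 classical bits per shared entangled pair.
337 pair(s) -> 2 * 337 = 674 classical bits

674


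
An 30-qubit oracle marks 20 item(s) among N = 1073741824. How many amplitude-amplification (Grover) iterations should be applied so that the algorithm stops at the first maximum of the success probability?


After j Grover iterations the success probability is P(j) = sin^2((2j+1)*theta), where sin(theta) = sqrt(k/N).
N = 2^30 = 1073741824, k = 20
sin(theta) = sqrt(k/N) = 0.0001364787584
theta = arcsin(sqrt(k/N)) = 0.0001364787588 rad
P(j) reaches its first maximum when (2j+1)*theta is as close as possible to pi/2, i.e. j = round(pi/(4*theta) - 1/2).
pi/(4*theta) - 1/2 = 5754.2282
(For comparison, the common estimate pi/4 * sqrt(N/k) = 5754.7282; the exact maximiser is used here.)
Optimal iterations = 5754

5754


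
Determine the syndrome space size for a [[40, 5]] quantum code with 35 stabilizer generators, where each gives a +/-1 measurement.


Each stabilizer generator gives a binary (+1 or -1) measurement outcome.
With 35 independent generators:
Total syndromes = 2^35
= 34359738368

34359738368


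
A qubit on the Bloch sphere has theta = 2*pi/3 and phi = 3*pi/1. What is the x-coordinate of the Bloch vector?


theta = 2.0944, phi = 9.4248
r_x = sin(theta)*cos(phi) = 0.8660 * -1.0000
r_x = -0.8660

-0.8660


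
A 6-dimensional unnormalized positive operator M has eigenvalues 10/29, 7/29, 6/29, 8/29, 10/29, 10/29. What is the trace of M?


tr(M) = sum of eigenvalues
= 10/29 + 7/29 + 6/29 + 8/29 + 10/29 + 10/29
= 51/29
= 1.7586

1.7586


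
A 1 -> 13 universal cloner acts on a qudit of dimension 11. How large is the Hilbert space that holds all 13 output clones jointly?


Output space = H^(tensor 13) where dim(H) = 11
dim = 11^13
= 121 (after 2 factors)
= 1331 (after 3 factors)
= 14641 (after 4 factors)
= 161051 (after 5 factors)
= 1771561 (after 6 factors)
= 19487171 (after 7 factors)
= 214358881 (after 8 factors)
= 2357947691 (after 9 factors)
= 25937424601 (after 10 factors)
= 285311670611 (after 11 factors)
= 3138428376721 (after 12 factors)
= 34522712143931 (after 13 factors)
= 34522712143931

34522712143931


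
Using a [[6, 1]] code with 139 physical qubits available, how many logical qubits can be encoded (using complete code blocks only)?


Each code block uses 6 physical qubits for 1 logical qubit(s).
Number of complete blocks = floor(139 / 6) = 23
Logical qubits = 23 * 1
= 23

23


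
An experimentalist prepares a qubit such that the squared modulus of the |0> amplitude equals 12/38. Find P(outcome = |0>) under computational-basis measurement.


|alpha|^2 = 12/38 = 0.3158
|beta|^2 = 1 - 12/38 = 26/38 = 0.6842
P(|0>) = |alpha|^2 = 0.3158

0.3158


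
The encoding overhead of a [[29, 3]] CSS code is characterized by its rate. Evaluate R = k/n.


Code rate R = k/n
= 3/29
= 0.1034

0.1034


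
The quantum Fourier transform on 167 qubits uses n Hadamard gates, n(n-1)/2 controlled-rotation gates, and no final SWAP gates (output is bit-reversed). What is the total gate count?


Hadamard gates: 167
Controlled rotations: n*(n-1)/2 = 167*166/2 = 13861
SWAP gates: 0 (omitted)
Total = 167 + 13861
= 14028

14028


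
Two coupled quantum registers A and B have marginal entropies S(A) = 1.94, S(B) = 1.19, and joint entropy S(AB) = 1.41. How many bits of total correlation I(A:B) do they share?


I(A:B) = S(A) + S(B) - S(AB)
= 1.94 + 1.19 - 1.41
= 1.7200

1.7200


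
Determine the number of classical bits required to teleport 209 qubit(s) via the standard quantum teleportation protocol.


Quantum teleportation requires 2 classical bits per qubit teleported.
209 qubit(s) -> 2 * 209 = 418 classical bits

418


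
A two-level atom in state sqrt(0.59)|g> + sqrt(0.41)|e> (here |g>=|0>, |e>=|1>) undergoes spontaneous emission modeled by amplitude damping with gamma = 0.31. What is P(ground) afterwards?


For amplitude damping with parameter gamma on state sqrt(a)|0> + sqrt(b)|1>:
alpha^2 = 0.59, beta^2 = 0.41
P(|0>) = alpha^2 + gamma * beta^2
= 0.59 + 0.31 * 0.41
= 0.59 + 0.1271
= 0.7171

0.7171


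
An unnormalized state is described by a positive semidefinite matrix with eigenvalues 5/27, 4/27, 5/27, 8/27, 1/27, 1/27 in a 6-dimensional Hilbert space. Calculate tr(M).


tr(M) = sum of eigenvalues
= 5/27 + 4/27 + 5/27 + 8/27 + 1/27 + 1/27
= 24/27
= 0.8889

0.8889


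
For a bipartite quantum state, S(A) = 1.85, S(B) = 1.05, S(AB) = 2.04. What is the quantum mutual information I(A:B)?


I(A:B) = S(A) + S(B) - S(AB)
= 1.85 + 1.05 - 2.04
= 0.8600

0.8600


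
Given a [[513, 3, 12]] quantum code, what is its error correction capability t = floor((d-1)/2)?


Code parameters: [[513, 3, 12]], distance d = 12.
Number of correctable errors = floor((d-1)/2)
= floor((12 - 1)/2)
= floor(11/2)
= 5

5


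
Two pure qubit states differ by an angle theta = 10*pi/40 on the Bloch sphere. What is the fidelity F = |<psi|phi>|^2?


For states separated by angle theta on Bloch sphere:
F = cos^2(theta/2)
theta = 10*pi/40 = 0.7854
theta/2 = 0.3927
cos(theta/2) = 0.9239
F = 0.8536

0.8536


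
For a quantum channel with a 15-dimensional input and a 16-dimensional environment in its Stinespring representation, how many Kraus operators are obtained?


Tracing out the environment in an orthonormal basis {|i>_E} gives Kraus operators K_i = <i|_E U |0>_E.
Number of Kraus operators = dim(H_env) = d_env
= 16

16


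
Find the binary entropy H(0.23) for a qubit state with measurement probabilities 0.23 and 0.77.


S = -p*log2(p) - (1-p)*log2(1-p)
p = 0.2300, 1-p = 0.7700
= -0.2300 * log2(0.2300) - 0.7700 * log2(0.7700)
= -(-0.4877) - (-0.2903)
= 0.7780

0.7780


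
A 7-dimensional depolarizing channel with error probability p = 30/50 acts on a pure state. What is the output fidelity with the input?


F = (1-p) + p/d
= (1 - 0.6000) + 0.6000/7
= 0.4000 + 0.0857
= 0.4857

0.4857


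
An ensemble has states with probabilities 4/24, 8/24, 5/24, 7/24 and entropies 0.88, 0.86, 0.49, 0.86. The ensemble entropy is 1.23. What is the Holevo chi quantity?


chi = S(rho) - sum_i p_i * S(rho_i)
Weighted entropy = 4/24 * 0.88 + 8/24 * 0.86 + 5/24 * 0.49 + 7/24 * 0.86
= 0.7863
chi = 1.23 - 0.7863
= 0.4437

0.4437


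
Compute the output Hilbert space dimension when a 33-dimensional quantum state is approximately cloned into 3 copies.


Output space = H^(tensor 3) where dim(H) = 33
dim = 33^3
= 1089 (after 2 factors)
= 35937 (after 3 factors)
= 35937

35937


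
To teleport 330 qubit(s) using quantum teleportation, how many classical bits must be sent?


Quantum teleportation requires 2 classical bits per qubit teleported.
330 qubit(s) -> 2 * 330 = 660 classical bits

660


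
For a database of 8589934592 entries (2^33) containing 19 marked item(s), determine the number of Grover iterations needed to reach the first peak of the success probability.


After j Grover iterations the success probability is P(j) = sin^2((2j+1)*theta), where sin(theta) = sqrt(k/N).
N = 2^33 = 8589934592, k = 19
sin(theta) = sqrt(k/N) = 4.703074648e-05
theta = arcsin(sqrt(k/N)) = 4.70307465e-05 rad
P(j) reaches its first maximum when (2j+1)*theta is as close as possible to pi/2, i.e. j = round(pi/(4*theta) - 1/2).
pi/(4*theta) - 1/2 = 16699.1746
(For comparison, the common estimate pi/4 * sqrt(N/k) = 16699.6746; the exact maximiser is used here.)
Optimal iterations = 16699

16699


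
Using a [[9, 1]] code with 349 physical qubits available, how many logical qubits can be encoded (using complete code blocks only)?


Each code block uses 9 physical qubits for 1 logical qubit(s).
Number of complete blocks = floor(349 / 9) = 38
Logical qubits = 38 * 1
= 38

38


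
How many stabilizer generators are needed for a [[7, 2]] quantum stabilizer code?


For an [[n,k]] stabilizer code:
Number of stabilizer generators = n - k
= 7 - 2
= 5

5


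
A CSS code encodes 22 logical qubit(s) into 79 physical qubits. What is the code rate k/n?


Code rate R = k/n
= 22/79
= 0.2785

0.2785


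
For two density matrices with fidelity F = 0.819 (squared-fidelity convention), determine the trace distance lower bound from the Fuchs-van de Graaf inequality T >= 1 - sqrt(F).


Fuchs-van de Graaf (squared-fidelity convention): 1 - sqrt(F) <= T <= sqrt(1 - F).
Lower bound: T >= 1 - sqrt(F)
sqrt(F) = sqrt(0.819) = 0.9050
T >= 1 - 0.9050
T >= 0.0950

0.0950


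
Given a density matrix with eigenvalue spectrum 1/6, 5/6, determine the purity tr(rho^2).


tr(rho^2) = sum of eigenvalues squared
= (1/6)^2 + (5/6)^2
= (1 + 25) / 36
= 26/36
= 0.7222

0.7222


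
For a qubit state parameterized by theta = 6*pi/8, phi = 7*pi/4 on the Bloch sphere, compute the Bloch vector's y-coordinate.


theta = 2.3562, phi = 5.4978
r_y = sin(theta)*sin(phi) = 0.7071 * -0.7071
r_y = -0.5000

-0.5000


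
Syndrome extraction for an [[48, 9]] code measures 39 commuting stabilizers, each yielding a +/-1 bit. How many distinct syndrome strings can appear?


Each stabilizer generator gives a binary (+1 or -1) measurement outcome.
With 39 independent generators:
Total syndromes = 2^39
= 549755813888

549755813888


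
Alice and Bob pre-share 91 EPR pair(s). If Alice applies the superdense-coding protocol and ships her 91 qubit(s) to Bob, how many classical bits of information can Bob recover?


Superdense coding allows 2 classical bits per shared entangled pair.
91 pair(s) -> 2 * 91 = 182 classical bits

182


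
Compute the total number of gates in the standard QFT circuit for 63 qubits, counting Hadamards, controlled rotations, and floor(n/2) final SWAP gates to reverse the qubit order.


Hadamard gates: 63
Controlled rotations: n*(n-1)/2 = 63*62/2 = 1953
SWAP gates: floor(n/2) = floor(63/2) = 31
Total = 63 + 1953 + 31
= 2047

2047


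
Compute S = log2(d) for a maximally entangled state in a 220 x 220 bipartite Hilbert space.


For a maximally entangled state in d x d:
S = log2(d) = log2(220)
= 7.7814

7.7814


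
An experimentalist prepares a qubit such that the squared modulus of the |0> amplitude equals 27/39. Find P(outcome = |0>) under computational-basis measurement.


|alpha|^2 = 27/39 = 0.6923
|beta|^2 = 1 - 27/39 = 12/39 = 0.3077
P(|0>) = |alpha|^2 = 0.6923

0.6923


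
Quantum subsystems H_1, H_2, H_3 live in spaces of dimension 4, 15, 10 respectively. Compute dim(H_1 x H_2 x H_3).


dim(H_1 x H_2 x H_3) = 4 * 15 * 10
= 60 * 10
= 600

600


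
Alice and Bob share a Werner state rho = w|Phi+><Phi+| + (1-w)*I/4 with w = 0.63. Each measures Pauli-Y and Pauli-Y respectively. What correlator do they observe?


|Phi+> = (|00> + |11>)/sqrt(2)
For the pure Bell state, <Y_A Y_B> = -1 (Bell-state Pauli correlator).
The maximally-mixed part I/4 has tr(I/4 * P tensor P) = 0 for any traceless Pauli P.
So <Y_A Y_B>_rho = w * (-1) + (1 - w) * 0
= 0.63 * (-1)
= -0.6300

-0.6300


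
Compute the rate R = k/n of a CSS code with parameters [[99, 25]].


Code rate R = k/n
= 25/99
= 0.2525

0.2525


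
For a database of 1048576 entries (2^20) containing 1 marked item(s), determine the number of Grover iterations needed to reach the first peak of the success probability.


After j Grover iterations the success probability is P(j) = sin^2((2j+1)*theta), where sin(theta) = sqrt(k/N).
N = 2^20 = 1048576, k = 1
sin(theta) = sqrt(k/N) = 0.0009765625
theta = arcsin(sqrt(k/N)) = 0.0009765626552 rad
P(j) reaches its first maximum when (2j+1)*theta is as close as possible to pi/2, i.e. j = round(pi/(4*theta) - 1/2).
pi/(4*theta) - 1/2 = 803.7476
(For comparison, the common estimate pi/4 * sqrt(N/k) = 804.2477; the exact maximiser is used here.)
Optimal iterations = 804

804


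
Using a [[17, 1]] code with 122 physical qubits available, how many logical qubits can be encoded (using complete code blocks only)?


Each code block uses 17 physical qubits for 1 logical qubit(s).
Number of complete blocks = floor(122 / 17) = 7
Logical qubits = 7 * 1
= 7

7


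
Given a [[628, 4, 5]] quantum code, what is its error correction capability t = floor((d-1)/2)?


Code parameters: [[628, 4, 5]], distance d = 5.
Number of correctable errors = floor((d-1)/2)
= floor((5 - 1)/2)
= floor(4/2)
= 2

2


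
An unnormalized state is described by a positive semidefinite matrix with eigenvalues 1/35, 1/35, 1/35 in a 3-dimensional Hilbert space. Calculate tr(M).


tr(M) = sum of eigenvalues
= 1/35 + 1/35 + 1/35
= 3/35
= 0.0857

0.0857


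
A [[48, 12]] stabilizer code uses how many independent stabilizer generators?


For an [[n,k]] stabilizer code:
Number of stabilizer generators = n - k
= 48 - 12
= 36

36


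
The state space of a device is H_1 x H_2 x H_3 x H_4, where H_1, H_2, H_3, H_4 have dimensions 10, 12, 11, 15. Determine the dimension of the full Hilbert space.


dim(H_1 x H_2 x H_3 x H_4) = 10 * 12 * 11 * 15
= 120 * 11 * 15
= 1320 * 15
= 19800

19800


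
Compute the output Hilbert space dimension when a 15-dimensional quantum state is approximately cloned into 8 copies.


Output space = H^(tensor 8) where dim(H) = 15
dim = 15^8
= 225 (after 2 factors)
= 3375 (after 3 factors)
= 50625 (after 4 factors)
= 759375 (after 5 factors)
= 11390625 (after 6 factors)
= 170859375 (after 7 factors)
= 2562890625 (after 8 factors)
= 2562890625

2562890625


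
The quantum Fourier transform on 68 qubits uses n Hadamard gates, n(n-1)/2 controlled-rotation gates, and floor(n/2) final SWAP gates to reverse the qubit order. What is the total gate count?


Hadamard gates: 68
Controlled rotations: n*(n-1)/2 = 68*67/2 = 2278
SWAP gates: floor(n/2) = floor(68/2) = 34
Total = 68 + 2278 + 34
= 2380

2380


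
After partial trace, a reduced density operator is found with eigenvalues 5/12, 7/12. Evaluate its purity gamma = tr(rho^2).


tr(rho^2) = sum of eigenvalues squared
= (5/12)^2 + (7/12)^2
= (25 + 49) / 144
= 74/144
= 0.5139

0.5139


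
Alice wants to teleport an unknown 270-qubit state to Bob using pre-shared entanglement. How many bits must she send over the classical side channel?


Quantum teleportation requires 2 classical bits per qubit teleported.
270 qubit(s) -> 2 * 270 = 540 classical bits

540


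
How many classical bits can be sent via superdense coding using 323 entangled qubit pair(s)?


Superdense coding allows 2 classical bits per shared entangled pair.
323 pair(s) -> 2 * 323 = 646 classical bits

646


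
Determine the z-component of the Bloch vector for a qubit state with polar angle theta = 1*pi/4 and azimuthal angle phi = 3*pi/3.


theta = 0.7854, phi = 3.1416
r_z = cos(theta) = 0.7071

0.7071


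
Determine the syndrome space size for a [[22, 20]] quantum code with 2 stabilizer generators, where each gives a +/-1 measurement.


Each stabilizer generator gives a binary (+1 or -1) measurement outcome.
With 2 independent generators:
Total syndromes = 2^2
= 4

4


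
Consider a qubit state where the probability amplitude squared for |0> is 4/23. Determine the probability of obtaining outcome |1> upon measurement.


|alpha|^2 = 4/23 = 0.1739
|beta|^2 = 1 - 4/23 = 19/23 = 0.8261
P(|1>) = |beta|^2 = 0.8261

0.8261


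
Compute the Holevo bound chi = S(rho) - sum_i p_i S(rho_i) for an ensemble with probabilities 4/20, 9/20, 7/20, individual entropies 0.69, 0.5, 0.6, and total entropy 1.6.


chi = S(rho) - sum_i p_i * S(rho_i)
Weighted entropy = 4/20 * 0.69 + 9/20 * 0.5 + 7/20 * 0.6
= 0.5730
chi = 1.6 - 0.5730
= 1.0270

1.0270


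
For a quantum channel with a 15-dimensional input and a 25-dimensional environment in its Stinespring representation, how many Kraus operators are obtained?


Tracing out the environment in an orthonormal basis {|i>_E} gives Kraus operators K_i = <i|_E U |0>_E.
Number of Kraus operators = dim(H_env) = d_env
= 25

25


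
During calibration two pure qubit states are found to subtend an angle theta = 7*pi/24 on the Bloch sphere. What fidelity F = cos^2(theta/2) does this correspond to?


For states separated by angle theta on Bloch sphere:
F = cos^2(theta/2)
theta = 7*pi/24 = 0.9163
theta/2 = 0.4581
cos(theta/2) = 0.8969
F = 0.8044

0.8044


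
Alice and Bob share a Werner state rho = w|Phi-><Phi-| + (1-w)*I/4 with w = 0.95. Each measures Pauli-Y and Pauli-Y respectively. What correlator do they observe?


|Phi-> = (|00> - |11>)/sqrt(2)
For the pure Bell state, <Y_A Y_B> = +1 (Bell-state Pauli correlator).
The maximally-mixed part I/4 has tr(I/4 * P tensor P) = 0 for any traceless Pauli P.
So <Y_A Y_B>_rho = w * (+1) + (1 - w) * 0
= 0.95 * (+1)
= 0.9500

0.9500


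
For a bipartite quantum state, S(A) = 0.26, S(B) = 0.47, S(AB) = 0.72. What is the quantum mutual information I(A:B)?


I(A:B) = S(A) + S(B) - S(AB)
= 0.26 + 0.47 - 0.72
= 0.0100

0.0100


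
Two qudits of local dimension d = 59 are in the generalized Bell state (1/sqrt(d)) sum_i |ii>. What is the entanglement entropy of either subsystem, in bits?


For a maximally entangled state in d x d:
S = log2(d) = log2(59)
= 5.8826

5.8826


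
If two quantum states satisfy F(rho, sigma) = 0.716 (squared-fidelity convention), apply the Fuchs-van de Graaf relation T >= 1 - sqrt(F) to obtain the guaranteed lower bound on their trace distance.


Fuchs-van de Graaf (squared-fidelity convention): 1 - sqrt(F) <= T <= sqrt(1 - F).
Lower bound: T >= 1 - sqrt(F)
sqrt(F) = sqrt(0.716) = 0.8462
T >= 1 - 0.8462
T >= 0.1538

0.1538


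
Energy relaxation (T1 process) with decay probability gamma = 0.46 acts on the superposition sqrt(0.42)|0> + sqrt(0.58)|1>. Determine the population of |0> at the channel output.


For amplitude damping with parameter gamma on state sqrt(a)|0> + sqrt(b)|1>:
alpha^2 = 0.42, beta^2 = 0.58
P(|0>) = alpha^2 + gamma * beta^2
= 0.42 + 0.46 * 0.58
= 0.42 + 0.2668
= 0.6868

0.6868


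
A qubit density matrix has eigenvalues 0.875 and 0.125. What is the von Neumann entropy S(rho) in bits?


S = -p*log2(p) - (1-p)*log2(1-p)
p = 0.8750, 1-p = 0.1250
= -0.8750 * log2(0.8750) - 0.1250 * log2(0.1250)
= -(-0.1686) - (-0.3750)
= 0.5436

0.5436


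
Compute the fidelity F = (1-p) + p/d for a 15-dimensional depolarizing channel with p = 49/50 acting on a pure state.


F = (1-p) + p/d
= (1 - 0.9800) + 0.9800/15
= 0.0200 + 0.0653
= 0.0853

0.0853


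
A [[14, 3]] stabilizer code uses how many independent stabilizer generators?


For an [[n,k]] stabilizer code:
Number of stabilizer generators = n - k
= 14 - 3
= 11

11


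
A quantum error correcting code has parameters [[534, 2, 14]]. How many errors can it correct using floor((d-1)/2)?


Code parameters: [[534, 2, 14]], distance d = 14.
Number of correctable errors = floor((d-1)/2)
= floor((14 - 1)/2)
= floor(13/2)
= 6

6


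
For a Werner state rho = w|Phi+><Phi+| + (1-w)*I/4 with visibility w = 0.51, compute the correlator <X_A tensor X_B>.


|Phi+> = (|00> + |11>)/sqrt(2)
For the pure Bell state, <X_A X_B> = +1 (Bell-state Pauli correlator).
The maximally-mixed part I/4 has tr(I/4 * P tensor P) = 0 for any traceless Pauli P.
So <X_A X_B>_rho = w * (+1) + (1 - w) * 0
= 0.51 * (+1)
= 0.5100

0.5100


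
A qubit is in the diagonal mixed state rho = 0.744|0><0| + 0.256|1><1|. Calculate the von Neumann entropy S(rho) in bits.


S = -p*log2(p) - (1-p)*log2(1-p)
p = 0.7440, 1-p = 0.2560
= -0.7440 * log2(0.7440) - 0.2560 * log2(0.2560)
= -(-0.3174) - (-0.5032)
= 0.8207

0.8207


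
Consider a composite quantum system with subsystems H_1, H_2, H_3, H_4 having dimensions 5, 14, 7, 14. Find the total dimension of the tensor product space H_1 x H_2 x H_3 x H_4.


dim(H_1 x H_2 x H_3 x H_4) = 5 * 14 * 7 * 14
= 70 * 7 * 14
= 490 * 14
= 6860

6860


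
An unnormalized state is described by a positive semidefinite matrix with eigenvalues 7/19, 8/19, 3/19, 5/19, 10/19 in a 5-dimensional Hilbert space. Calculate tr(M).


tr(M) = sum of eigenvalues
= 7/19 + 8/19 + 3/19 + 5/19 + 10/19
= 33/19
= 1.7368

1.7368


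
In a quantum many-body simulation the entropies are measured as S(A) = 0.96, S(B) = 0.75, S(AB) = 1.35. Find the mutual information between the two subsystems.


I(A:B) = S(A) + S(B) - S(AB)
= 0.96 + 0.75 - 1.35
= 0.3600

0.3600


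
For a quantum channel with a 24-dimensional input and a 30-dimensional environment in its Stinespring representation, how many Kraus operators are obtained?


Tracing out the environment in an orthonormal basis {|i>_E} gives Kraus operators K_i = <i|_E U |0>_E.
Number of Kraus operators = dim(H_env) = d_env
= 30

30


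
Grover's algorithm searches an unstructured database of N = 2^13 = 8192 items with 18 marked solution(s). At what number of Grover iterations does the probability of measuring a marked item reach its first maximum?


After j Grover iterations the success probability is P(j) = sin^2((2j+1)*theta), where sin(theta) = sqrt(k/N).
N = 2^13 = 8192, k = 18
sin(theta) = sqrt(k/N) = 0.046875
theta = arcsin(sqrt(k/N)) = 0.04689218313 rad
P(j) reaches its first maximum when (2j+1)*theta is as close as possible to pi/2, i.e. j = round(pi/(4*theta) - 1/2).
pi/(4*theta) - 1/2 = 16.2490
(For comparison, the common estimate pi/4 * sqrt(N/k) = 16.7552; the exact maximiser is used here.)
Optimal iterations = 16

16
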